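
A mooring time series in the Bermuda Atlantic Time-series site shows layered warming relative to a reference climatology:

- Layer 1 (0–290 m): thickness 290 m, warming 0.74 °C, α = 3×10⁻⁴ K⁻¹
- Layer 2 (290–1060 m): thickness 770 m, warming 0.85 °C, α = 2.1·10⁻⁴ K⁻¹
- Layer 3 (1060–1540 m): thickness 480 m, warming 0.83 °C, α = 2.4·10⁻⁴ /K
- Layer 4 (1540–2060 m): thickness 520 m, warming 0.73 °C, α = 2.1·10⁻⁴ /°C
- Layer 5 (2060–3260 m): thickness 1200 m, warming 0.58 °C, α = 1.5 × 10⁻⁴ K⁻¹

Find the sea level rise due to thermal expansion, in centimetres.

48 cm

0.74 × 290 × 3×10⁻⁴ = 0.06438 m
Layer 2: 770 × 0.85 × 2.1×10⁻⁴ = 0.137445 m
1060–1540 m: 0.83 × 2.4×10⁻⁴ × 480 = 0.095616 m
Layer 4: 0.73 × 2.1×10⁻⁴ × 520 = 0.079716 m
0.58 × 1.5×10⁻⁴ × 1200 = 0.10440 m
Δh = 0.06438 + 0.137445 + 0.095616 + 0.079716 + 0.10440 = 0.481557 m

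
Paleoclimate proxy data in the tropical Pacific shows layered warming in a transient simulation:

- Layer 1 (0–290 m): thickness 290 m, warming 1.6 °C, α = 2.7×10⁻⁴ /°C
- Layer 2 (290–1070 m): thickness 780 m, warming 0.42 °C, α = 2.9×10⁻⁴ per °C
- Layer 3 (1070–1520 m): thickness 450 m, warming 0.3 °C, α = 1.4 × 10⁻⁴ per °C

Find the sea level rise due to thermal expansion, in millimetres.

2.7×10⁻⁴ × 290 × 1.6 = 0.12528 m
2.9×10⁻⁴ × 780 × 0.42 = 0.095004 m
0.3 × 1.4×10⁻⁴ × 450 = 0.01890 m
Δh = 0.12528 + 0.095004 + 0.01890 = 0.239184 m ≈ 239 mm

Δh ≈ 239 mm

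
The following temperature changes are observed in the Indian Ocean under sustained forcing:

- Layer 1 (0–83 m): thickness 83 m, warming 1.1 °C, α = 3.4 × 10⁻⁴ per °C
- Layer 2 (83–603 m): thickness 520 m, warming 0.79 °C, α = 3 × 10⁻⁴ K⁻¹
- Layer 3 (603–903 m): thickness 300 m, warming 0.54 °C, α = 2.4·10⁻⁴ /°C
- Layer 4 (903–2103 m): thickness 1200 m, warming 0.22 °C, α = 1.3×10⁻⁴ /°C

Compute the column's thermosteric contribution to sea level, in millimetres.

Δh ≈ 227 mm

Layer 1: 3.4×10⁻⁴ × 1.1 × 83 = 0.031042 m
Layer 2: 520 × 0.79 × 3×10⁻⁴ = 0.12324 m
603–903 m: 0.54 × 2.4×10⁻⁴ × 300 = 0.03888 m
903–2103 m: 0.22 × 1.3×10⁻⁴ × 1200 = 0.03432 m
Δh = 0.031042 + 0.12324 + 0.03888 + 0.03432 = 0.227482 m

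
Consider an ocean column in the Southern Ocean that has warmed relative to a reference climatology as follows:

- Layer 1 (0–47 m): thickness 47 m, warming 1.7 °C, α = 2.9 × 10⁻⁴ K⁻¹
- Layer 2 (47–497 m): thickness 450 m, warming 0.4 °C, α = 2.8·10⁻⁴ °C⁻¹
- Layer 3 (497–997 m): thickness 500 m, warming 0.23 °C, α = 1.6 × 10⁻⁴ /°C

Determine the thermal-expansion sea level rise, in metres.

0.0920 m

Layer 1: 2.9×10⁻⁴ × 47 × 1.7 = 0.023171 m
2.8×10⁻⁴ × 450 × 0.4 = 0.05040 m
497–997 m: 0.23 × 1.6×10⁻⁴ × 500 = 0.01840 m
Δh = 0.023171 + 0.05040 + 0.01840 = 0.091971 m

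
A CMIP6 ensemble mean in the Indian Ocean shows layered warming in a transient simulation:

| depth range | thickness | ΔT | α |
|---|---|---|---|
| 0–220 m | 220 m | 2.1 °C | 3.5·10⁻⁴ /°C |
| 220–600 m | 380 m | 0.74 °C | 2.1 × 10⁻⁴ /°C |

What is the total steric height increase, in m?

Layer 1: 220 × 3.5×10⁻⁴ × 2.1 = 0.16170 m
220–600 m: 380 × 0.74 × 2.1×10⁻⁴ = 0.059052 m
Δh = 0.16170 + 0.059052 = 0.220752 m

Δh ≈ 0.221 m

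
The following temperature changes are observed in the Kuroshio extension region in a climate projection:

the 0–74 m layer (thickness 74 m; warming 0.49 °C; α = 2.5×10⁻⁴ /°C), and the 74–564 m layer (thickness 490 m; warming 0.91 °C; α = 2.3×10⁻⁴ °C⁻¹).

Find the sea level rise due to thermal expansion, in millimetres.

0–74 m: 2.5×10⁻⁴ × 74 × 0.49 = 0.009065 m
Layer 2: 0.91 × 2.3×10⁻⁴ × 490 = 0.102557 m
Δh = 0.009065 + 0.102557 = 0.111622 m

about 110 mm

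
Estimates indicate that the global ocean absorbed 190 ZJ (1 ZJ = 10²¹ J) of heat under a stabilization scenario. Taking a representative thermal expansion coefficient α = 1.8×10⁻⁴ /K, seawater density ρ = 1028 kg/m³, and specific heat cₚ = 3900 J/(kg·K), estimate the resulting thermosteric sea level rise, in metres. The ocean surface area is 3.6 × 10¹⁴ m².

Δh ≈ 0.0237 m

Per unit area: Q = 190×10²¹ / (3.6×10¹⁴) ≈ 5.278×10⁸ J/m²
Δh = αQ/(ρcₚ) = 1.8×10⁻⁴ × 5.278×10⁸ / (1028 × 3900) ≈ 0.023696 m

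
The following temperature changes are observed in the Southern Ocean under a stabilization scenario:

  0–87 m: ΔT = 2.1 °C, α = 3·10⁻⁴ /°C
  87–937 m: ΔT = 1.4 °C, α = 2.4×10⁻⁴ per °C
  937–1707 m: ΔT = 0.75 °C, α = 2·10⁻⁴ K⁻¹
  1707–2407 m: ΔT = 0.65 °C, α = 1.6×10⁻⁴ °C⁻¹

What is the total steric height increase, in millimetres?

Layer 1: 2.1 × 87 × 3×10⁻⁴ = 0.05481 m
87–937 m: 850 × 2.4×10⁻⁴ × 1.4 = 0.28560 m
0.75 × 770 × 2×10⁻⁴ = 0.11550 m
Layer 4: 700 × 0.65 × 1.6×10⁻⁴ = 0.07280 m
Δh = 0.05481 + 0.28560 + 0.11550 + 0.07280 = 0.52871 m

529 mm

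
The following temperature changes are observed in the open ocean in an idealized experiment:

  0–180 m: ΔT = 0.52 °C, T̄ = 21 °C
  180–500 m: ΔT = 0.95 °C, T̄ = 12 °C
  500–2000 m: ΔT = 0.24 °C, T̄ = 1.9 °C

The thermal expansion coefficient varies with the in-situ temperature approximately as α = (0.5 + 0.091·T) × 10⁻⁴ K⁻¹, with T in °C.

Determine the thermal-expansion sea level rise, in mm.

Layer 1: α = (0.5 + 0.091×21)×10⁻⁴ = 2.411×10⁻⁴ K⁻¹
Layer 2: α = (0.5 + 0.091×12)×10⁻⁴ = 1.592×10⁻⁴ K⁻¹
Layer 3: α = (0.5 + 0.091×1.9)×10⁻⁴ = 0.6729×10⁻⁴ K⁻¹
Layer 1: 2.411×10⁻⁴ × 0.52 × 180 = 0.02256696 m
0.95 × 320 × 1.592×10⁻⁴ = 0.0483968 m
500–2000 m: 0.6729×10⁻⁴ × 1500 × 0.24 = 0.0242244 m
Δh = 0.02256696 + 0.0483968 + 0.0242244 = 0.09518816 m

95 mm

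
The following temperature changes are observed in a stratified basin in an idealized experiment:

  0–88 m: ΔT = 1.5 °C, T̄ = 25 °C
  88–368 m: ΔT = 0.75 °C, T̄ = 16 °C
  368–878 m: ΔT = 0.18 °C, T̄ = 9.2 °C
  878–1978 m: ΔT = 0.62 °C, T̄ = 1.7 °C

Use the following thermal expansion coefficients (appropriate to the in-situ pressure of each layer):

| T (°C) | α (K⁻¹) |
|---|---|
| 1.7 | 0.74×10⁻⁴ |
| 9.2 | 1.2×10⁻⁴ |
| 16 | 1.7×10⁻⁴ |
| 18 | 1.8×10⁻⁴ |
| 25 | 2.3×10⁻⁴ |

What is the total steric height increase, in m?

Δh = 0.13 m

Layer 1 at 25 °C → α = 2.3×10⁻⁴ K⁻¹
Layer 2 at 16 °C → α = 1.7×10⁻⁴ K⁻¹
Layer 3 at 9.2 °C → α = 1.2×10⁻⁴ K⁻¹
Layer 4 at 1.7 °C → α = 0.74×10⁻⁴ K⁻¹
Layer 1: 88 × 2.3×10⁻⁴ × 1.5 = 0.03036 m
88–368 m: 0.75 × 1.7×10⁻⁴ × 280 = 0.03570 m
1.2×10⁻⁴ × 510 × 0.18 = 0.011016 m
0.62 × 1100 × 0.74×10⁻⁴ = 0.050468 m
Δh = 0.03036 + 0.03570 + 0.011016 + 0.050468 = 0.127544 m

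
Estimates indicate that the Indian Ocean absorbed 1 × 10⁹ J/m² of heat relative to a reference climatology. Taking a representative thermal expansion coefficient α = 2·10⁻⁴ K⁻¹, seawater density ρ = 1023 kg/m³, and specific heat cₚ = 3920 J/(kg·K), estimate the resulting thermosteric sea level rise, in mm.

49.9 mm

Δh = αQ/(ρcₚ) = 2×10⁻⁴ × 1×10⁹ / (1023 × 3920) ≈ 0.049873 m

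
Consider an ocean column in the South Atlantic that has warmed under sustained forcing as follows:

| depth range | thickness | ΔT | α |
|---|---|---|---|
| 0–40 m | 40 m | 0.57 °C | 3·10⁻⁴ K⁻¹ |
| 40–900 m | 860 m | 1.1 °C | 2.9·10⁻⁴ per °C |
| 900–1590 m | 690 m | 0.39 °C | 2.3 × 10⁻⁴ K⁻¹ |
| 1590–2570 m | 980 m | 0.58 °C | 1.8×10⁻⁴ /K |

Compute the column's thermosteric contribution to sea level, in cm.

about 44.5 cm

Layer 1: 3×10⁻⁴ × 40 × 0.57 = 0.00684 m
40–900 m: 2.9×10⁻⁴ × 860 × 1.1 = 0.27434 m
Layer 3: 2.3×10⁻⁴ × 0.39 × 690 = 0.061893 m
1590–2570 m: 980 × 0.58 × 1.8×10⁻⁴ = 0.102312 m
Δh = 0.00684 + 0.27434 + 0.061893 + 0.102312 = 0.445385 m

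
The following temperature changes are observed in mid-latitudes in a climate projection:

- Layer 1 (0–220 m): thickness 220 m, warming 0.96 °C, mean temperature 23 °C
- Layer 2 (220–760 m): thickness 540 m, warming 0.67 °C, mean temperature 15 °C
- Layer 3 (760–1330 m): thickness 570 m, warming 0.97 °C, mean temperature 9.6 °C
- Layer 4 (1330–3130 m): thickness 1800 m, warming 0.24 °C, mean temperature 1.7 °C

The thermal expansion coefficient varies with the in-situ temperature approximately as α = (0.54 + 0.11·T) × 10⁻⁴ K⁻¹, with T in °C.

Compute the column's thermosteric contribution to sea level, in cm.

about 26 cm

Layer 1: α = (0.54 + 0.11×23)×10⁻⁴ = 3.07×10⁻⁴ K⁻¹
Layer 2: α = (0.54 + 0.11×15)×10⁻⁴ = 2.19×10⁻⁴ K⁻¹
Layer 3: α = (0.54 + 0.11×9.6)×10⁻⁴ = 1.596×10⁻⁴ K⁻¹
Layer 4: α = (0.54 + 0.11×1.7)×10⁻⁴ = 0.727×10⁻⁴ K⁻¹
Layer 1: 3.07×10⁻⁴ × 220 × 0.96 = 0.0648384 m
220–760 m: 540 × 0.67 × 2.19×10⁻⁴ = 0.0792342 m
760–1330 m: 570 × 1.596×10⁻⁴ × 0.97 = 0.08824284 m
0.24 × 1800 × 0.727×10⁻⁴ = 0.0314064 m
Δh = 0.0648384 + 0.0792342 + 0.08824284 + 0.0314064 = 0.26372184 m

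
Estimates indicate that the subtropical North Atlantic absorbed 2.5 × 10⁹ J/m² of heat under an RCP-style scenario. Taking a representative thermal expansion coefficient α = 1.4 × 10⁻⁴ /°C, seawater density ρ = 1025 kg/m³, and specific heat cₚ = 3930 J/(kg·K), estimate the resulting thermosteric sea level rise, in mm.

Δh = 87 mm

Δh = αQ/(ρcₚ) = 1.4×10⁻⁴ × 2.5×10⁹ / (1025 × 3930) ≈ 0.086886 m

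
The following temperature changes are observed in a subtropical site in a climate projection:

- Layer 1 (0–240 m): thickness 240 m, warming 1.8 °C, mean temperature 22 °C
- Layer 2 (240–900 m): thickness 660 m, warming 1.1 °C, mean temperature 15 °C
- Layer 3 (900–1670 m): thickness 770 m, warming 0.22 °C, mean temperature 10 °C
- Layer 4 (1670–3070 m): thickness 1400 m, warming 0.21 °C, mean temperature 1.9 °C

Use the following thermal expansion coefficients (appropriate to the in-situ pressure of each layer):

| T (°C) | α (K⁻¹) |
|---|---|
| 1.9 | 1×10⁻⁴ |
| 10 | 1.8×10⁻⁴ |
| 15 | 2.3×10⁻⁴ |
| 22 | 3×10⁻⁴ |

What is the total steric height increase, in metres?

Δh ≈ 0.356 m

Layer 1 at 22 °C → α = 3×10⁻⁴ K⁻¹
Layer 2 at 15 °C → α = 2.3×10⁻⁴ K⁻¹
Layer 3 at 10 °C → α = 1.8×10⁻⁴ K⁻¹
Layer 4 at 1.9 °C → α = 1×10⁻⁴ K⁻¹
0–240 m: 1.8 × 240 × 3×10⁻⁴ = 0.12960 m
Layer 2: 2.3×10⁻⁴ × 1.1 × 660 = 0.16698 m
770 × 1.8×10⁻⁴ × 0.22 = 0.030492 m
Layer 4: 0.21 × 1×10⁻⁴ × 1400 = 0.02940 m
Δh = 0.12960 + 0.16698 + 0.030492 + 0.02940 = 0.356472 m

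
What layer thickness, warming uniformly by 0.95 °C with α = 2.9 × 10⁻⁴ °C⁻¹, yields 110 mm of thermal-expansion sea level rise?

H ≈ 399 m

H = Δh/(αΔT) = 0.11 / (2.9×10⁻⁴ × 0.95) ≈ 399.3 m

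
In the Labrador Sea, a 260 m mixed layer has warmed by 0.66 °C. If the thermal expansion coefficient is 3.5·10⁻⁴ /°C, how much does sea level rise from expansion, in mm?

Δh = αΔT·H = 3.5×10⁻⁴ × 0.66 × 260 = 0.06006 m

60.1 mm of thermosteric rise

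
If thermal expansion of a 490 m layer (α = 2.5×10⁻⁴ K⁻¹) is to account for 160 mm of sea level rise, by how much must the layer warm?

ΔT ≈ 1.3 °C

ΔT = Δh/(αH) = 0.16 / (2.5×10⁻⁴ × 490) ≈ 1.306 °C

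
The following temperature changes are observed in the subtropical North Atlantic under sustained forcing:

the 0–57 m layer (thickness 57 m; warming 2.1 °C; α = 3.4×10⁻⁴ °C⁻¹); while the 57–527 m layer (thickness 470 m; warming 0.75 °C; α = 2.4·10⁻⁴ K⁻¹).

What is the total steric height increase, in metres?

57 × 3.4×10⁻⁴ × 2.1 = 0.040698 m
0.75 × 2.4×10⁻⁴ × 470 = 0.08460 m
Δh = 0.040698 + 0.08460 = 0.125298 m

Δh ≈ 0.125 m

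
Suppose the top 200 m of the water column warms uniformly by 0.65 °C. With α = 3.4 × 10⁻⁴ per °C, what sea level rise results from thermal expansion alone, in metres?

0.0442 m

Δh = αΔT·H = 3.4×10⁻⁴ × 0.65 × 200 = 0.04420 m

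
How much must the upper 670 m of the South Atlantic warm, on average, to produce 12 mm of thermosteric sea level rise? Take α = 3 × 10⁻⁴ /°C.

ΔT = Δh/(αH) = 0.012 / (3×10⁻⁴ × 670) ≈ 0.05970 K

about 0.0597 K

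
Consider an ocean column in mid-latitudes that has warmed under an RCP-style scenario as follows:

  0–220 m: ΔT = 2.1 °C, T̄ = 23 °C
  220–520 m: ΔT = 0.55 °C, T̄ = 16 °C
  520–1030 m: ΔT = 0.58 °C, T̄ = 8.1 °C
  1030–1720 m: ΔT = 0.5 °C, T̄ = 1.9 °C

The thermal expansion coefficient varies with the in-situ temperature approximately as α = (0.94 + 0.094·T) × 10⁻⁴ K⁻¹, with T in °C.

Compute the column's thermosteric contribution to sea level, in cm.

Layer 1: α = (0.94 + 0.094×23)×10⁻⁴ = 3.102×10⁻⁴ K⁻¹
Layer 2: α = (0.94 + 0.094×16)×10⁻⁴ = 2.444×10⁻⁴ K⁻¹
Layer 3: α = (0.94 + 0.094×8.1)×10⁻⁴ = 1.7014×10⁻⁴ K⁻¹
Layer 4: α = (0.94 + 0.094×1.9)×10⁻⁴ = 1.1186×10⁻⁴ K⁻¹
220 × 2.1 × 3.102×10⁻⁴ = 0.1433124 m
2.444×10⁻⁴ × 300 × 0.55 = 0.040326 m
520–1030 m: 0.58 × 1.7014×10⁻⁴ × 510 = 0.050327412 m
0.5 × 1.1186×10⁻⁴ × 690 = 0.0385917 m
Δh = 0.1433124 + 0.040326 + 0.050327412 + 0.0385917 = 0.272557512 m

27.3 cm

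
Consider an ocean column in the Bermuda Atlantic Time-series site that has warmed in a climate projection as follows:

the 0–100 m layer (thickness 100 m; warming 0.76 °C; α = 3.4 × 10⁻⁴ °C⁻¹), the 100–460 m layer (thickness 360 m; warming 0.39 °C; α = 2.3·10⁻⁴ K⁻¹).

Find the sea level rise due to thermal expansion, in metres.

0–100 m: 0.76 × 3.4×10⁻⁴ × 100 = 0.02584 m
100–460 m: 2.3×10⁻⁴ × 0.39 × 360 = 0.032292 m
Δh = 0.02584 + 0.032292 = 0.058132 m

Δh ≈ 0.058 m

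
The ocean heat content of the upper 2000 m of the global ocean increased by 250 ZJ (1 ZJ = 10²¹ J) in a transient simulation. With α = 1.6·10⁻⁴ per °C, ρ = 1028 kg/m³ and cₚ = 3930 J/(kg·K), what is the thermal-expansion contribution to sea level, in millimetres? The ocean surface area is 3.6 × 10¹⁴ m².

Per unit area: Q = 250×10²¹ / (3.6×10¹⁴) ≈ 6.944×10⁸ J/m²
Δh = αQ/(ρcₚ) = 1.6×10⁻⁴ × 6.944×10⁸ / (1028 × 3930) ≈ 0.027501 m

Δh = 27.5 mm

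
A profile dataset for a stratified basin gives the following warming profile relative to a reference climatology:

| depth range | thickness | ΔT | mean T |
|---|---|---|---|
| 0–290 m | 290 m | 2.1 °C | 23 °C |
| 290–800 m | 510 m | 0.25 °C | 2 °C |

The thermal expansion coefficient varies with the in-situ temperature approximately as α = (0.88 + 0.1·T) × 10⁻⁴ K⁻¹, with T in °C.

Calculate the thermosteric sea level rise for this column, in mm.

210 mm of thermosteric rise

Layer 1: α = (0.88 + 0.1×23)×10⁻⁴ = 3.18×10⁻⁴ K⁻¹
Layer 2: α = (0.88 + 0.1×2)×10⁻⁴ = 1.08×10⁻⁴ K⁻¹
0–290 m: 290 × 3.18×10⁻⁴ × 2.1 = 0.193662 m
Layer 2: 1.08×10⁻⁴ × 0.25 × 510 = 0.01377 m
Δh = 0.193662 + 0.01377 = 0.207432 m ≈ 210 mm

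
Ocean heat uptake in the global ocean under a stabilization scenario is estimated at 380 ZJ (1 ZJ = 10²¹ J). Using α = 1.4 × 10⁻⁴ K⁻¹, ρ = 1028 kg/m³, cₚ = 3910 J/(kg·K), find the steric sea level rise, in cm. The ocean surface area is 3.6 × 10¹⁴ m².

Per unit area: Q = 380×10²¹ / (3.6×10¹⁴) ≈ 1.056×10⁹ J/m²
Δh = αQ/(ρcₚ) = 1.4×10⁻⁴ × 1.056×10⁹ / (1028 × 3910) ≈ 0.036781 m

Δh = 3.7 cm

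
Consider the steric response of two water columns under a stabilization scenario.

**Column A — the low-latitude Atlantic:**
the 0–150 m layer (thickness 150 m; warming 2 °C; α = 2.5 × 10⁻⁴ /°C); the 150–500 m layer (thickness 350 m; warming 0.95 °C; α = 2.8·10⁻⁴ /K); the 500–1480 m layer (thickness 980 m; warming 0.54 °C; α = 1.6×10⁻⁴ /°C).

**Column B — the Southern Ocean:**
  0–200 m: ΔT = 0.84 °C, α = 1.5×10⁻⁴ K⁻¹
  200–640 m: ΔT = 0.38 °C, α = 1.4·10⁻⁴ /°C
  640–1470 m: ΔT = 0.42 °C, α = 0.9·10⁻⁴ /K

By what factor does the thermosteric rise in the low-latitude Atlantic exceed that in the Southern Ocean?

A 150 × 2.5×10⁻⁴ × 2 = 0.07500 m
A 150–500 m: 2.8×10⁻⁴ × 0.95 × 350 = 0.09310 m
A 1.6×10⁻⁴ × 0.54 × 980 = 0.084672 m
A total: 0.252772 m
B 200 × 0.84 × 1.5×10⁻⁴ = 0.02520 m
B 200–640 m: 440 × 0.38 × 1.4×10⁻⁴ = 0.023408 m
B 830 × 0.42 × 0.9×10⁻⁴ = 0.031374 m
B total: 0.079982 m
Ratio: 0.252772 / 0.079982 ≈ 3.160

3.16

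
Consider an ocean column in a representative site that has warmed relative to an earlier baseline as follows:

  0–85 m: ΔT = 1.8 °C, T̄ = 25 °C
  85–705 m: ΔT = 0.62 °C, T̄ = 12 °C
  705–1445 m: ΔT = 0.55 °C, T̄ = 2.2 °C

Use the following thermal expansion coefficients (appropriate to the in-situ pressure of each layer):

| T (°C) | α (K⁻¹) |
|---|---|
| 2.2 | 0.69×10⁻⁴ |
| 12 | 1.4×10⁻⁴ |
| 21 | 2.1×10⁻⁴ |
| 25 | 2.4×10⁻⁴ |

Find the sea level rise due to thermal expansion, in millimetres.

Layer 1 at 25 °C → α = 2.4×10⁻⁴ K⁻¹
Layer 2 at 12 °C → α = 1.4×10⁻⁴ K⁻¹
Layer 3 at 2.2 °C → α = 0.69×10⁻⁴ K⁻¹
85 × 2.4×10⁻⁴ × 1.8 = 0.03672 m
85–705 m: 1.4×10⁻⁴ × 620 × 0.62 = 0.053816 m
0.55 × 0.69×10⁻⁴ × 740 = 0.028083 m
Δh = 0.03672 + 0.053816 + 0.028083 = 0.118619 m ≈ 120 mm

120 mm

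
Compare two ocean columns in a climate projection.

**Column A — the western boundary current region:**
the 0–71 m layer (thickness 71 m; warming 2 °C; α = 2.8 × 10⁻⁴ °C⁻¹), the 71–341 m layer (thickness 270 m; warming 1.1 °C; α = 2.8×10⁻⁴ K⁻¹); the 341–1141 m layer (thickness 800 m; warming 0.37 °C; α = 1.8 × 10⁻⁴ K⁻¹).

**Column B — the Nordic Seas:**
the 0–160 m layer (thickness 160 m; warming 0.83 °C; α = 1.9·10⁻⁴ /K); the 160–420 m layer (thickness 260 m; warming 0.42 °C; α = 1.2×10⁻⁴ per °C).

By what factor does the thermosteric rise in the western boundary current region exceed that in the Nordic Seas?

≈ 4.6×

A 71 × 2.8×10⁻⁴ × 2 = 0.03976 m
A 270 × 2.8×10⁻⁴ × 1.1 = 0.08316 m
A 341–1141 m: 0.37 × 800 × 1.8×10⁻⁴ = 0.05328 m
A total: 0.17620 m
B 1.9×10⁻⁴ × 160 × 0.83 = 0.025232 m
B Layer 2: 260 × 1.2×10⁻⁴ × 0.42 = 0.013104 m
B total: 0.038336 m
Ratio: 0.17620 / 0.038336 ≈ 4.596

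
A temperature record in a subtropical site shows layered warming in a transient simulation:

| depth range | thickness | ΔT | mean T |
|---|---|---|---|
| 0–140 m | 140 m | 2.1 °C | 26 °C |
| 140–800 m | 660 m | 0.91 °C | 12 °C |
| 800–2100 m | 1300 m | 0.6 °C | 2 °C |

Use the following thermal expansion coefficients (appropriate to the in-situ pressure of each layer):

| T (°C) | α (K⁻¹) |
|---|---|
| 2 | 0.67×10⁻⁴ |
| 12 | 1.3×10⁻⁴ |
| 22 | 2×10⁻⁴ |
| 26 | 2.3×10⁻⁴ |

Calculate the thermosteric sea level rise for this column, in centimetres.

Layer 1 at 26 °C → α = 2.3×10⁻⁴ K⁻¹
Layer 2 at 12 °C → α = 1.3×10⁻⁴ K⁻¹
Layer 3 at 2 °C → α = 0.67×10⁻⁴ K⁻¹
2.3×10⁻⁴ × 140 × 2.1 = 0.06762 m
140–800 m: 1.3×10⁻⁴ × 0.91 × 660 = 0.078078 m
0.67×10⁻⁴ × 0.6 × 1300 = 0.05226 m
Δh = 0.06762 + 0.078078 + 0.05226 = 0.197958 m

Δh ≈ 19.8 cm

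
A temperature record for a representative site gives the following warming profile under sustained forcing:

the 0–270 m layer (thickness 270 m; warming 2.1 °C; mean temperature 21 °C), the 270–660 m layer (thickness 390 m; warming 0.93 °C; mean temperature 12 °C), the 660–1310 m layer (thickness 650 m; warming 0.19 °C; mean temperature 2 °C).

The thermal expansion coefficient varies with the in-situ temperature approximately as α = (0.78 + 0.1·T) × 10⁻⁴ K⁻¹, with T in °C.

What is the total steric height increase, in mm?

Layer 1: α = (0.78 + 0.1×21)×10⁻⁴ = 2.88×10⁻⁴ K⁻¹
Layer 2: α = (0.78 + 0.1×12)×10⁻⁴ = 1.98×10⁻⁴ K⁻¹
Layer 3: α = (0.78 + 0.1×2)×10⁻⁴ = 0.98×10⁻⁴ K⁻¹
Layer 1: 270 × 2.88×10⁻⁴ × 2.1 = 0.163296 m
270–660 m: 1.98×10⁻⁴ × 0.93 × 390 = 0.0718146 m
660–1310 m: 650 × 0.98×10⁻⁴ × 0.19 = 0.012103 m
Δh = 0.163296 + 0.0718146 + 0.012103 = 0.2472136 m

247 mm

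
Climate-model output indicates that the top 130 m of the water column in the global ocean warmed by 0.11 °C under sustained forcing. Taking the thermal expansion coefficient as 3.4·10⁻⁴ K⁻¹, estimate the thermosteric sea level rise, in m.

Δh = αΔT·H = 3.4×10⁻⁴ × 0.11 × 130 = 0.004862 m

0.00486 m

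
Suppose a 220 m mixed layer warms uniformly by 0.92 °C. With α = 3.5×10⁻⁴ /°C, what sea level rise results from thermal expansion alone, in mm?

70.8 mm of thermosteric rise

Δh = αΔT·H = 3.5×10⁻⁴ × 0.92 × 220 = 0.07084 m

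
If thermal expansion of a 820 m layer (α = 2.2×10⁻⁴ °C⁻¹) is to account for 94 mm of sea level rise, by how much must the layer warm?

ΔT ≈ 0.521 °C

ΔT = Δh/(αH) = 0.094 / (2.2×10⁻⁴ × 820) ≈ 0.5211 °C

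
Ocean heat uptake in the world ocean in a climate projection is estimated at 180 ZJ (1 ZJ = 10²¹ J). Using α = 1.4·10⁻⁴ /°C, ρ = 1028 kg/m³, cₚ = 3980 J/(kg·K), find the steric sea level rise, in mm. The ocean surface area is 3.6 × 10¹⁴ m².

Per unit area: Q = 180×10²¹ / (3.6×10¹⁴) = 5×10⁸ J/m²
Δh = αQ/(ρcₚ) = 1.4×10⁻⁴ × 5×10⁸ / (1028 × 3980) ≈ 0.017109 m

17.1 mm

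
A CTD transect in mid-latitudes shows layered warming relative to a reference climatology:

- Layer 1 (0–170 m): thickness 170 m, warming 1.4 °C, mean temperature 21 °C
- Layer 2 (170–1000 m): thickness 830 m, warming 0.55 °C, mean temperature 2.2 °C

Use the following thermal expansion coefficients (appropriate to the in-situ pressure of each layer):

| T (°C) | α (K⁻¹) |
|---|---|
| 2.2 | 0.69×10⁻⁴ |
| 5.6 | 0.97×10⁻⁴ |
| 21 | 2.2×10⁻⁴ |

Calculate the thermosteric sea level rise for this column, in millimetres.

83.9 mm of thermosteric rise

Layer 1 at 21 °C → α = 2.2×10⁻⁴ K⁻¹
Layer 2 at 2.2 °C → α = 0.69×10⁻⁴ K⁻¹
Layer 1: 170 × 1.4 × 2.2×10⁻⁴ = 0.05236 m
0.55 × 830 × 0.69×10⁻⁴ = 0.0314985 m
Δh = 0.05236 + 0.0314985 = 0.0838585 m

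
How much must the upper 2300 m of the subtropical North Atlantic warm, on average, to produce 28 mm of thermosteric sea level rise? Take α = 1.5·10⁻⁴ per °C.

ΔT ≈ 0.081 °C

ΔT = Δh/(αH) = 0.028 / (1.5×10⁻⁴ × 2300) ≈ 0.08116 °C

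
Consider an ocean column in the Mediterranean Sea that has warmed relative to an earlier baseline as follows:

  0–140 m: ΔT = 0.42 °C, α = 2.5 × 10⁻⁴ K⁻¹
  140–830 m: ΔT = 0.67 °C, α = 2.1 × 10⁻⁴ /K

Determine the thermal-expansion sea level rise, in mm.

140 × 0.42 × 2.5×10⁻⁴ = 0.01470 m
2.1×10⁻⁴ × 690 × 0.67 = 0.097083 m
Δh = 0.01470 + 0.097083 = 0.111783 m

about 112 mm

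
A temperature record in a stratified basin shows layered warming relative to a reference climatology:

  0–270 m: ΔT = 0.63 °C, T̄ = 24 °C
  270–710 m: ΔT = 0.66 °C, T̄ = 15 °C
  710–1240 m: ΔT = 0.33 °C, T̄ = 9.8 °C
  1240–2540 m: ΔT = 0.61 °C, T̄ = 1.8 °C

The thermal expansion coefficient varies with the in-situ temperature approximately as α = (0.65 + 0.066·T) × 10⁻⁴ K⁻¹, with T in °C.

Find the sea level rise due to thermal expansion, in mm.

Layer 1: α = (0.65 + 0.066×24)×10⁻⁴ = 2.234×10⁻⁴ K⁻¹
Layer 2: α = (0.65 + 0.066×15)×10⁻⁴ = 1.64×10⁻⁴ K⁻¹
Layer 3: α = (0.65 + 0.066×9.8)×10⁻⁴ = 1.2968×10⁻⁴ K⁻¹
Layer 4: α = (0.65 + 0.066×1.8)×10⁻⁴ = 0.7688×10⁻⁴ K⁻¹
0.63 × 2.234×10⁻⁴ × 270 = 0.03800034 m
270–710 m: 440 × 1.64×10⁻⁴ × 0.66 = 0.0476256 m
1.2968×10⁻⁴ × 530 × 0.33 = 0.022681032 m
0.61 × 1300 × 0.7688×10⁻⁴ = 0.06096584 m
Δh = 0.03800034 + 0.0476256 + 0.022681032 + 0.06096584 = 0.169272812 m ≈ 169 mm

about 169 mm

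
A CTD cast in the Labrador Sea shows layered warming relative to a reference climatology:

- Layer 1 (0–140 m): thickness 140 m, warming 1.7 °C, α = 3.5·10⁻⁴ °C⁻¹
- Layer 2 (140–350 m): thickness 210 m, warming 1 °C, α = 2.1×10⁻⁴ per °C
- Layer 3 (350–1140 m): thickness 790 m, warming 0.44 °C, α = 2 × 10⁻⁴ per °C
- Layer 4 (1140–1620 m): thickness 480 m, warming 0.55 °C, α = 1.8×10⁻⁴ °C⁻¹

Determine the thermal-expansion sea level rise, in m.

about 0.244 m

0–140 m: 1.7 × 3.5×10⁻⁴ × 140 = 0.08330 m
140–350 m: 1 × 210 × 2.1×10⁻⁴ = 0.04410 m
Layer 3: 790 × 0.44 × 2×10⁻⁴ = 0.06952 m
0.55 × 480 × 1.8×10⁻⁴ = 0.04752 m
Δh = 0.08330 + 0.04410 + 0.06952 + 0.04752 = 0.24444 m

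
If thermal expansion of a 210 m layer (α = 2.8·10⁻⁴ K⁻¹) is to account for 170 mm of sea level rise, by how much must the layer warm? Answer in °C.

2.89 °C

ΔT = Δh/(αH) = 0.17 / (2.8×10⁻⁴ × 210) ≈ 2.891 °C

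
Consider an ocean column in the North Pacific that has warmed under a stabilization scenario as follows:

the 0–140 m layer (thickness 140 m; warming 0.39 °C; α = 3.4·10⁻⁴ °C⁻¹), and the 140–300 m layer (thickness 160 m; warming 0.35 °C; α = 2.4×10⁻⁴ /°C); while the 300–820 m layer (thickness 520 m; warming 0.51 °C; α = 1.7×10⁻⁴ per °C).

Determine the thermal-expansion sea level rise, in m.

Layer 1: 140 × 0.39 × 3.4×10⁻⁴ = 0.018564 m
140–300 m: 0.35 × 2.4×10⁻⁴ × 160 = 0.01344 m
Layer 3: 520 × 1.7×10⁻⁴ × 0.51 = 0.045084 m
Δh = 0.018564 + 0.01344 + 0.045084 = 0.077088 m

Δh ≈ 0.0771 m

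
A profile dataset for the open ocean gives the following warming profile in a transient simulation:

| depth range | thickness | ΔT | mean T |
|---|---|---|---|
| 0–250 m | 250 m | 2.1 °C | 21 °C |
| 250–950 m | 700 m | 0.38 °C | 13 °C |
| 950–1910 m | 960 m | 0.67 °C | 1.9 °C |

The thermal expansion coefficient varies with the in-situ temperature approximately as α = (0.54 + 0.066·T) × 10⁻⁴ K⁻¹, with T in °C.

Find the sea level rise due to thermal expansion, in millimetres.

Layer 1: α = (0.54 + 0.066×21)×10⁻⁴ = 1.926×10⁻⁴ K⁻¹
Layer 2: α = (0.54 + 0.066×13)×10⁻⁴ = 1.398×10⁻⁴ K⁻¹
Layer 3: α = (0.54 + 0.066×1.9)×10⁻⁴ = 0.6654×10⁻⁴ K⁻¹
Layer 1: 250 × 1.926×10⁻⁴ × 2.1 = 0.101115 m
700 × 1.398×10⁻⁴ × 0.38 = 0.0371868 m
Layer 3: 0.6654×10⁻⁴ × 0.67 × 960 = 0.042798528 m
Δh = 0.101115 + 0.0371868 + 0.042798528 = 0.181100328 m ≈ 181 mm

181 mm of thermosteric rise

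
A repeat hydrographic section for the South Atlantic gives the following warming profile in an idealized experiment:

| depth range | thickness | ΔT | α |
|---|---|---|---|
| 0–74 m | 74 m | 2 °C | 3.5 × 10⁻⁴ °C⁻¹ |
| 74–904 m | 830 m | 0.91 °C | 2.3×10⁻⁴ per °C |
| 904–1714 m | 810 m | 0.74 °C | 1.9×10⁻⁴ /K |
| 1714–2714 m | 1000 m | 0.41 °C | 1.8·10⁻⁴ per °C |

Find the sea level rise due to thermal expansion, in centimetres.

Layer 1: 2 × 3.5×10⁻⁴ × 74 = 0.05180 m
0.91 × 830 × 2.3×10⁻⁴ = 0.173719 m
Layer 3: 810 × 1.9×10⁻⁴ × 0.74 = 0.113886 m
0.41 × 1.8×10⁻⁴ × 1000 = 0.07380 m
Δh = 0.05180 + 0.173719 + 0.113886 + 0.07380 = 0.413205 m

about 41.3 cm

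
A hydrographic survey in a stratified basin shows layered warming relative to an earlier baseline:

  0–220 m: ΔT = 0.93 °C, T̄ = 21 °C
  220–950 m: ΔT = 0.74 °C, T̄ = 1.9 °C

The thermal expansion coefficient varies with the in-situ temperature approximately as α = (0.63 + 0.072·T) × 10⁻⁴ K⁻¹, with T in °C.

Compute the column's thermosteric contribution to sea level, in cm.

8.52 cm of thermosteric rise

Layer 1: α = (0.63 + 0.072×21)×10⁻⁴ = 2.142×10⁻⁴ K⁻¹
Layer 2: α = (0.63 + 0.072×1.9)×10⁻⁴ = 0.7668×10⁻⁴ K⁻¹
Layer 1: 2.142×10⁻⁴ × 0.93 × 220 = 0.04382532 m
Layer 2: 0.7668×10⁻⁴ × 0.74 × 730 = 0.041422536 m
Δh = 0.04382532 + 0.041422536 = 0.085247856 m ≈ 8.52 cm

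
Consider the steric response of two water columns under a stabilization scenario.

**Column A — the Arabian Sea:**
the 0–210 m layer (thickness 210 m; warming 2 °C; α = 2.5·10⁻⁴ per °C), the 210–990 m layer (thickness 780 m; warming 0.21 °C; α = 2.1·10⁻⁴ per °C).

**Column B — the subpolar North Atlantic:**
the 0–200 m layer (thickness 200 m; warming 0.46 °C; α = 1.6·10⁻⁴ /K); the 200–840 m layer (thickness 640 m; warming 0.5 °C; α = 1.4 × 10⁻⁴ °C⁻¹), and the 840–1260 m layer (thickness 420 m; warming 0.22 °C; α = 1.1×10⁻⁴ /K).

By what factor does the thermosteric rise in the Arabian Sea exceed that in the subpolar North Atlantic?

≈ 2.0×

A Layer 1: 2.5×10⁻⁴ × 210 × 2 = 0.10500 m
A 0.21 × 780 × 2.1×10⁻⁴ = 0.034398 m
A total: 0.139398 m
B Layer 1: 1.6×10⁻⁴ × 200 × 0.46 = 0.01472 m
B 200–840 m: 1.4×10⁻⁴ × 0.5 × 640 = 0.04480 m
B 420 × 0.22 × 1.1×10⁻⁴ = 0.010164 m
B total: 0.069684 m
Ratio: 0.139398 / 0.069684 ≈ 2.000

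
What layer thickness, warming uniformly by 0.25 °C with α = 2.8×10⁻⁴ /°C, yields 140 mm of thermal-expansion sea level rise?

H ≈ 2000 m

H = Δh/(αΔT) = 0.14 / (2.8×10⁻⁴ × 0.25) = 2000 m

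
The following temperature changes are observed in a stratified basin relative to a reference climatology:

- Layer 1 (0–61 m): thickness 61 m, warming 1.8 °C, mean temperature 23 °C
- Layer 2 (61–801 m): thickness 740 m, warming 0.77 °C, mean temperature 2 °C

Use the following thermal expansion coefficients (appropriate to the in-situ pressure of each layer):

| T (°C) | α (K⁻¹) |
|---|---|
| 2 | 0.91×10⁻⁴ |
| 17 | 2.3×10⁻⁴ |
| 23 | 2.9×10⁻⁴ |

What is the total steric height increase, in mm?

about 84 mm

Layer 1 at 23 °C → α = 2.9×10⁻⁴ K⁻¹
Layer 2 at 2 °C → α = 0.91×10⁻⁴ K⁻¹
Layer 1: 2.9×10⁻⁴ × 61 × 1.8 = 0.031842 m
Layer 2: 0.91×10⁻⁴ × 740 × 0.77 = 0.0518518 m
Δh = 0.031842 + 0.0518518 = 0.0836938 m ≈ 84 mm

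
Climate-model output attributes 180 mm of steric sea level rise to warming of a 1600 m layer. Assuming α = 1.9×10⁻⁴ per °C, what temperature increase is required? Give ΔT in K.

0.592 K

ΔT = Δh/(αH) = 0.18 / (1.9×10⁻⁴ × 1600) ≈ 0.5921 K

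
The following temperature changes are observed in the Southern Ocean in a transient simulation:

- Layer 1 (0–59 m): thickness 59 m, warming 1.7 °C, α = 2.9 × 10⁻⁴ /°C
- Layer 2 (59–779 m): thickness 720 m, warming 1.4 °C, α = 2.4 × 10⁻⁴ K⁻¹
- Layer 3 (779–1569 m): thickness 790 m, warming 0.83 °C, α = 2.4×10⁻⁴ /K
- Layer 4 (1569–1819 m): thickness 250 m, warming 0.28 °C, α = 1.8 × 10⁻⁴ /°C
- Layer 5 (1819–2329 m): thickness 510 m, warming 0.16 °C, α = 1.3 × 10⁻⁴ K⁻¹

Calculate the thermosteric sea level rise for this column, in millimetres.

0–59 m: 59 × 2.9×10⁻⁴ × 1.7 = 0.029087 m
59–779 m: 2.4×10⁻⁴ × 1.4 × 720 = 0.24192 m
779–1569 m: 2.4×10⁻⁴ × 0.83 × 790 = 0.157368 m
Layer 4: 0.28 × 250 × 1.8×10⁻⁴ = 0.01260 m
1.3×10⁻⁴ × 0.16 × 510 = 0.010608 m
Δh = 0.029087 + 0.24192 + 0.157368 + 0.01260 + 0.010608 = 0.451583 m ≈ 452 mm

452 mm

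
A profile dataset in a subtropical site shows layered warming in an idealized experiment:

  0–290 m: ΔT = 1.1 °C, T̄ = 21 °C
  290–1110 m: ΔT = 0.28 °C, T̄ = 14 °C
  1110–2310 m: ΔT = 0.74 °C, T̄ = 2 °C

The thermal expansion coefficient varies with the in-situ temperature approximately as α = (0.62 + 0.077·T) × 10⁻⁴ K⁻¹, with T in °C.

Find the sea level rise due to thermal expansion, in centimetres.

about 17.9 cm

Layer 1: α = (0.62 + 0.077×21)×10⁻⁴ = 2.237×10⁻⁴ K⁻¹
Layer 2: α = (0.62 + 0.077×14)×10⁻⁴ = 1.698×10⁻⁴ K⁻¹
Layer 3: α = (0.62 + 0.077×2)×10⁻⁴ = 0.774×10⁻⁴ K⁻¹
1.1 × 290 × 2.237×10⁻⁴ = 0.0713603 m
Layer 2: 1.698×10⁻⁴ × 820 × 0.28 = 0.03898608 m
1110–2310 m: 1200 × 0.774×10⁻⁴ × 0.74 = 0.0687312 m
Δh = 0.0713603 + 0.03898608 + 0.0687312 = 0.17907758 m ≈ 17.9 cm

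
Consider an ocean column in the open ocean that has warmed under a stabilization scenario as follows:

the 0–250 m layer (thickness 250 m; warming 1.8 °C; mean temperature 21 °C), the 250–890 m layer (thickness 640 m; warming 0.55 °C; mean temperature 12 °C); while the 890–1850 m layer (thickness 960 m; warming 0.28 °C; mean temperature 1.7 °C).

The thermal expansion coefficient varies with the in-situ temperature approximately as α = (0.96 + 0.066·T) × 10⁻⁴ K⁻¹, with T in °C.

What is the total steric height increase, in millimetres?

Layer 1: α = (0.96 + 0.066×21)×10⁻⁴ = 2.346×10⁻⁴ K⁻¹
Layer 2: α = (0.96 + 0.066×12)×10⁻⁴ = 1.752×10⁻⁴ K⁻¹
Layer 3: α = (0.96 + 0.066×1.7)×10⁻⁴ = 1.0722×10⁻⁴ K⁻¹
Layer 1: 1.8 × 250 × 2.346×10⁻⁴ = 0.10557 m
250–890 m: 640 × 1.752×10⁻⁴ × 0.55 = 0.0616704 m
960 × 0.28 × 1.0722×10⁻⁴ = 0.028820736 m
Δh = 0.10557 + 0.0616704 + 0.028820736 = 0.196061136 m

Δh = 196 mm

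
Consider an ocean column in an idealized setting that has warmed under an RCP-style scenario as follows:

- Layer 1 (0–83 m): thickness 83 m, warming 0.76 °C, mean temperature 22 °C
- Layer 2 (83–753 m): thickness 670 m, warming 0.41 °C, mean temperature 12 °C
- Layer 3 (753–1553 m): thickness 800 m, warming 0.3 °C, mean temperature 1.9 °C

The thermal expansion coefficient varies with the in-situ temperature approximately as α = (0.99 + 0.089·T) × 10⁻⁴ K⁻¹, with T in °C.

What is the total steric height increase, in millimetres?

Layer 1: α = (0.99 + 0.089×22)×10⁻⁴ = 2.948×10⁻⁴ K⁻¹
Layer 2: α = (0.99 + 0.089×12)×10⁻⁴ = 2.058×10⁻⁴ K⁻¹
Layer 3: α = (0.99 + 0.089×1.9)×10⁻⁴ = 1.1591×10⁻⁴ K⁻¹
83 × 0.76 × 2.948×10⁻⁴ = 0.018595984 m
0.41 × 670 × 2.058×10⁻⁴ = 0.05653326 m
Layer 3: 800 × 1.1591×10⁻⁴ × 0.3 = 0.0278184 m
Δh = 0.018595984 + 0.05653326 + 0.0278184 = 0.102947644 m

103 mm of thermosteric rise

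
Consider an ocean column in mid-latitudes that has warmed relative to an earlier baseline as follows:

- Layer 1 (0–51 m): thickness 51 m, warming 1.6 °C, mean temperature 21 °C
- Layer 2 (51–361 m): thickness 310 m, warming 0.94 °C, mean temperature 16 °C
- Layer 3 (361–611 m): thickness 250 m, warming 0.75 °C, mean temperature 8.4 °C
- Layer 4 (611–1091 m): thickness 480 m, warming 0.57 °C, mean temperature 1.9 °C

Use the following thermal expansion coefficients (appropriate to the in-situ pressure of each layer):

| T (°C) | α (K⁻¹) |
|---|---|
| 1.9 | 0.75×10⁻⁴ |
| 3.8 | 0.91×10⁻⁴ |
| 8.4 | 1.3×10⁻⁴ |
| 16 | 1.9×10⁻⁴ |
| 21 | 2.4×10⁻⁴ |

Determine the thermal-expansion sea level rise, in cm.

Δh ≈ 12.0 cm

Layer 1 at 21 °C → α = 2.4×10⁻⁴ K⁻¹
Layer 2 at 16 °C → α = 1.9×10⁻⁴ K⁻¹
Layer 3 at 8.4 °C → α = 1.3×10⁻⁴ K⁻¹
Layer 4 at 1.9 °C → α = 0.75×10⁻⁴ K⁻¹
0–51 m: 1.6 × 2.4×10⁻⁴ × 51 = 0.019584 m
Layer 2: 310 × 0.94 × 1.9×10⁻⁴ = 0.055366 m
1.3×10⁻⁴ × 0.75 × 250 = 0.024375 m
611–1091 m: 480 × 0.75×10⁻⁴ × 0.57 = 0.02052 m
Δh = 0.019584 + 0.055366 + 0.024375 + 0.02052 = 0.119845 m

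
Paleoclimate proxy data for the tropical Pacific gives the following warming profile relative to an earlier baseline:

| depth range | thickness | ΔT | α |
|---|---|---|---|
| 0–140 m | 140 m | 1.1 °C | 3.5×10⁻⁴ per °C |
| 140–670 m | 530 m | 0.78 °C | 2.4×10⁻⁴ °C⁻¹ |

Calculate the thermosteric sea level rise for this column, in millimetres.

153 mm of thermosteric rise

3.5×10⁻⁴ × 140 × 1.1 = 0.05390 m
140–670 m: 2.4×10⁻⁴ × 0.78 × 530 = 0.099216 m
Δh = 0.05390 + 0.099216 = 0.153116 m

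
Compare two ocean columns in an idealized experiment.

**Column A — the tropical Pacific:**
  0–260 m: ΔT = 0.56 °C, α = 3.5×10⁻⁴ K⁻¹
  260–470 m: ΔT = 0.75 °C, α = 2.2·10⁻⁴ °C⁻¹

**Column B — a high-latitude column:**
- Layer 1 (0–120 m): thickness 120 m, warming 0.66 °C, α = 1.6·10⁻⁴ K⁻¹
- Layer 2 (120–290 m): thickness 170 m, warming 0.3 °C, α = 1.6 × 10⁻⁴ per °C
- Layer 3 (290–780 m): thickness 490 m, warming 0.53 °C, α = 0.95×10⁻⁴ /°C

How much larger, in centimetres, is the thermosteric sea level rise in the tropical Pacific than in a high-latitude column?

4.01 cm larger

A Layer 1: 0.56 × 260 × 3.5×10⁻⁴ = 0.05096 m
A Layer 2: 210 × 0.75 × 2.2×10⁻⁴ = 0.03465 m
A total: 0.08561 m
B 0.66 × 120 × 1.6×10⁻⁴ = 0.012672 m
B 170 × 1.6×10⁻⁴ × 0.3 = 0.00816 m
B Layer 3: 490 × 0.95×10⁻⁴ × 0.53 = 0.0246715 m
B total: 0.0455035 m
Difference: 0.08561 − 0.0455035 = 0.0401065 m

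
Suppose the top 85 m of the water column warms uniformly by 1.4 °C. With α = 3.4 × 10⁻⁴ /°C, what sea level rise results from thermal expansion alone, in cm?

Δh ≈ 4.05 cm

Δh = αΔT·H = 3.4×10⁻⁴ × 1.4 × 85 = 0.04046 m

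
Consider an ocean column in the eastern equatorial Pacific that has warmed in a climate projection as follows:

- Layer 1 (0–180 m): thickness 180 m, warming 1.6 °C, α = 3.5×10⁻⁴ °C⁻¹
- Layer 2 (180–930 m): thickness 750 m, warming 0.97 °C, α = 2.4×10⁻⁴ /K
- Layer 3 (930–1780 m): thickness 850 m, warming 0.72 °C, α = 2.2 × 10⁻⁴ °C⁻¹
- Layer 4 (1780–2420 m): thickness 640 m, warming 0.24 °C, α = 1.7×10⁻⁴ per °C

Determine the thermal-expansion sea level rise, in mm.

3.5×10⁻⁴ × 180 × 1.6 = 0.10080 m
Layer 2: 2.4×10⁻⁴ × 750 × 0.97 = 0.17460 m
930–1780 m: 2.2×10⁻⁴ × 850 × 0.72 = 0.13464 m
Layer 4: 640 × 0.24 × 1.7×10⁻⁴ = 0.026112 m
Δh = 0.10080 + 0.17460 + 0.13464 + 0.026112 = 0.436152 m

Δh = 436 mm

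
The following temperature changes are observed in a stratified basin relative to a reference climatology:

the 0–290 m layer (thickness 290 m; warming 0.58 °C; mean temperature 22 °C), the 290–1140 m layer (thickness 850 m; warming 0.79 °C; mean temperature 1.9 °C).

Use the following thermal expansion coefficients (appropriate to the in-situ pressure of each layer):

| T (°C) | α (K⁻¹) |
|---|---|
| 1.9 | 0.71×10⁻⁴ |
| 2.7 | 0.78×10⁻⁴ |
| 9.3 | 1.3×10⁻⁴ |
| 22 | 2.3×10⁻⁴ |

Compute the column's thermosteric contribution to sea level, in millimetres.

Layer 1 at 22 °C → α = 2.3×10⁻⁴ K⁻¹
Layer 2 at 1.9 °C → α = 0.71×10⁻⁴ K⁻¹
Layer 1: 290 × 0.58 × 2.3×10⁻⁴ = 0.038686 m
0.71×10⁻⁴ × 0.79 × 850 = 0.0476765 m
Δh = 0.038686 + 0.0476765 = 0.0863625 m ≈ 86.4 mm

86.4 mm of thermosteric rise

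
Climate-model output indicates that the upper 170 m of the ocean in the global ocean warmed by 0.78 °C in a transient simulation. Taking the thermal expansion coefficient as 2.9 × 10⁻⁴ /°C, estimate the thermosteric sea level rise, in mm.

Δh = αΔT·H = 2.9×10⁻⁴ × 0.78 × 170 = 0.038454 m

Δh ≈ 38.5 mm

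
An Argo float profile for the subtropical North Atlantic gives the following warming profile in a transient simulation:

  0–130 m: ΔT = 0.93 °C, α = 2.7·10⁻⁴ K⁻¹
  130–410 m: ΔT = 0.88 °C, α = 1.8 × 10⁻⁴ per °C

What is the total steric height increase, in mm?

77.0 mm of thermosteric rise

0.93 × 130 × 2.7×10⁻⁴ = 0.032643 m
Layer 2: 0.88 × 280 × 1.8×10⁻⁴ = 0.044352 m
Δh = 0.032643 + 0.044352 = 0.076995 m ≈ 77.0 mm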